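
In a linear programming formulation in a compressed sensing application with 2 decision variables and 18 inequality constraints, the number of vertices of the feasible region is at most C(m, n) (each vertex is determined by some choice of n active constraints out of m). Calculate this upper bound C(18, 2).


Each vertex corresponds to some choice of n active constraints out of m, so the number of vertices is at most C(m, n) = m! / (n!(m-n)!).
m = 18, n = 2
Numerator: 18 * 17
Denominator: 2! = 2
C(18, 2) = 153


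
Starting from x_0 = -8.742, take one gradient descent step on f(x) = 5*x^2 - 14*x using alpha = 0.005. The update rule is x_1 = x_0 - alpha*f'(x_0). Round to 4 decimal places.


We compute the gradient at x_0 and apply the update.
f'(x) = 10*x - 14
f'(-8.742) = 10*-8.742 - 14 = -101.42
x_1 = -8.742 - 0.005*-101.42 = -8.2349


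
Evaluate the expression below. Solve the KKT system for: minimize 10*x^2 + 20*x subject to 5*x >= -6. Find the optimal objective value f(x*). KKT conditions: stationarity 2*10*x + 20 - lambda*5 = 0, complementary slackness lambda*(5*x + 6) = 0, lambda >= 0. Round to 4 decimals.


Step 1: Try lambda = 0 (constraint inactive).
Stationarity: 2*10*x + 20 = 0
x* = -20/(2*10) = -1.0
Check constraint: 5*-1.0 = -5.0 >= -6 -- satisfied.
Step 2: Compute optimal value.
f(x*) = 10*(-1.0)^2 + 20*(-1.0) = -10.0


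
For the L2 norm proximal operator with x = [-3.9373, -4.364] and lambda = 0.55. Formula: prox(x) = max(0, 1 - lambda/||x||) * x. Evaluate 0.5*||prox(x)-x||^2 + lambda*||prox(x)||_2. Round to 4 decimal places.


Step 1: Compute ||x||.
||x|| = 5.8777
Step 2: Compute scaling factor.
scale = max(0, 1 - 0.55/5.8777) = 0.9064
Step 3: prox(x) = [-3.5689, -3.9556]
||prox(x)|| = 5.3277
Step 4: Proximal objective.
0.5*||prox-x||^2 = 0.1513
lambda*||prox|| = 2.9302
Total = 3.0815


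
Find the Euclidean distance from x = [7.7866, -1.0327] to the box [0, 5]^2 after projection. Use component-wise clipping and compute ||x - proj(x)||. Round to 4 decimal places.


Project each component onto [0, 5].
clip(7.7866) = 5.0, clip(-1.0327) = 0.0
Projection = [5.0, 0.0]
Squared diffs: [7.7651, 1.0665]
Distance = sqrt(8.8316) = 2.9718


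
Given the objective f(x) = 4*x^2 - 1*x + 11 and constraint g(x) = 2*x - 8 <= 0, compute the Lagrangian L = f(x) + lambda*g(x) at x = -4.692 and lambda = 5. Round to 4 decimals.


Step 1: Evaluate f(x).
f(-4.692) = 4*(-4.692)^2 - 1*(-4.692) + 11 = 103.7515
Step 2: Evaluate g(x).
g(-4.692) = 2*-4.692 - 8 = -17.384
Step 3: Compute Lagrangian.
L = 103.7515 + 5*-17.384 = 16.8315


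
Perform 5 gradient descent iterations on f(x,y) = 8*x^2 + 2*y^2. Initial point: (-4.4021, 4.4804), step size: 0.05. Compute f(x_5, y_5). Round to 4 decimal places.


Gradient descent on f(x,y) = 8*x^2 + 2*y^2.
Starting point: (-4.4021, 4.4804), alpha = 0.05
Step 1: grad_x = 2*8*-4.4021 = -70.4336, grad_y = 2*2*4.4804 = 17.9216
  x_1 = -4.4021 - 0.05*-70.4336 = -0.8804
  y_1 = 4.4804 - 0.05*17.9216 = 3.5843
Step 2: grad_x = 2*8*-0.8804 = -14.0867, grad_y = 2*2*3.5843 = 14.3373
  x_2 = -0.8804 - 0.05*-14.0867 = -0.1761
  y_2 = 3.5843 - 0.05*14.3373 = 2.8675
Step 3: grad_x = 2*8*-0.1761 = -2.8173, grad_y = 2*2*2.8675 = 11.4698
  x_3 = -0.1761 - 0.05*-2.8173 = -0.0352
  y_3 = 2.8675 - 0.05*11.4698 = 2.294
Step 4: grad_x = 2*8*-0.0352 = -0.5635, grad_y = 2*2*2.294 = 9.1759
  x_4 = -0.0352 - 0.05*-0.5635 = -0.007
  y_4 = 2.294 - 0.05*9.1759 = 1.8352
Step 5: grad_x = 2*8*-0.007 = -0.1127, grad_y = 2*2*1.8352 = 7.3407
  x_5 = -0.007 - 0.05*-0.1127 = -0.0014
  y_5 = 1.8352 - 0.05*7.3407 = 1.4681
f(-0.0014, 1.4681) = 8*(-0.0014)^2 + 2*1.4681^2 = 4.3109


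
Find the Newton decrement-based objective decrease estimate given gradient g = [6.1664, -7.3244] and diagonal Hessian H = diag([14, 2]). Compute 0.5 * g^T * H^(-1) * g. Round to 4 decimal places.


Step 1: H is diagonal, so H^(-1) * g = [0.4405, -3.6622].
Step 2: g^T H^(-1) g = sum_i g_i^2 / H_ii
  = (6.1664)^2/14 + (-7.3244)^2/2
  = 2.716 + 26.8234 = 29.5395
Step 3: Objective decrease = 0.5 * g^T H^(-1) g = 14.7697


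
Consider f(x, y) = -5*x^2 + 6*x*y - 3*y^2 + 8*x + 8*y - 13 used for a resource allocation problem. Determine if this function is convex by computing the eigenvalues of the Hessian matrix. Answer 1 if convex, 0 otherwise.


The Hessian of f(x,y) = -5*x^2 + 6*x*y - 3*y^2 + 8*x + 8*y - 13 is:
H = [[-10, 6], [6, -6]]
Trace = -10 - 6 = -16
Determinant = -10*-6 - (6)^2 = 24
Discriminant = (-16)^2 - 4*24 = 160.0
Eigenvalues: lambda_1 = -14.3246, lambda_2 = -1.6754
The function is not convex.

0


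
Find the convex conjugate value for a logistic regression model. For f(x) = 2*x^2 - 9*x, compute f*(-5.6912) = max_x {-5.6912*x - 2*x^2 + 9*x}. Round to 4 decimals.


f*(y) = sup_x {y*x - a*x^2 - b*x} = sup_x {(y-b)*x - a*x^2}
FOC: (y - b) - 2a*x = 0 => x* = (y - b)/(2a)
x* = (-5.6912 + 9)/(2*2) = 0.8272
f*(-5.6912) = (y-b)^2/(4a) = (-5.6912 + 9)^2/(4*2)
= 10.9482/8 = 1.3685


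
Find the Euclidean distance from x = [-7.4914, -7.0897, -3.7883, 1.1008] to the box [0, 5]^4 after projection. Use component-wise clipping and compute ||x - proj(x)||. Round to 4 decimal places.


Project each component onto [0, 5].
clip(-7.4914) = 0.0, clip(-7.0897) = 0.0, clip(-3.7883) = 0.0, clip(1.1008) = 1.1008
Projection = [0.0, 0.0, 0.0, 1.1008]
Squared diffs: [56.1211, 50.2638, 14.3512, 0.0]
Distance = sqrt(120.7361) = 10.988


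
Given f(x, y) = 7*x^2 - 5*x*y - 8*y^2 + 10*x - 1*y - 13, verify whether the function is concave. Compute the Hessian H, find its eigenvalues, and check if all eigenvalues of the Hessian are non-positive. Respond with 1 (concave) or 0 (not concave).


The Hessian of f(x,y) = 7*x^2 - 5*x*y - 8*y^2 + 10*x - 1*y - 13 is:
H = [[14, -5], [-5, -16]]
Trace = 14 - 16 = -2
Determinant = 14*-16 - (-5)^2 = -249
Discriminant = (-2)^2 - 4*-249 = 1000.0
Eigenvalues: lambda_1 = -16.8114, lambda_2 = 14.8114
The function is not concave.

0


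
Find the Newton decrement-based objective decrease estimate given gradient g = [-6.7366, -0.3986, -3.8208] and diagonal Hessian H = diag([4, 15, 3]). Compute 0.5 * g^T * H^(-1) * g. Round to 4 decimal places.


Step 1: H is diagonal, so H^(-1) * g = [-1.6842, -0.0266, -1.2736].
Step 2: g^T H^(-1) g = sum_i g_i^2 / H_ii
  = (-6.7366)^2/4 + (-0.3986)^2/15 + (-3.8208)^2/3
  = 11.3454 + 0.0106 + 4.8662 = 16.2222
Step 3: Objective decrease = 0.5 * g^T H^(-1) g = 8.1111


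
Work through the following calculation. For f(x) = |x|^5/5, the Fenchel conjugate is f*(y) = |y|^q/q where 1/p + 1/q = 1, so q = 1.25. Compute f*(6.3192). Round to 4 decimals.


The conjugate exponent q satisfies 1/p + 1/q = 1.
p = 5, so q = 5/(5 - 1) = 1.25
|y|^q = 6.3192^1.25 = 10.0191
f*(6.3192) = 10.0191 / 1.25 = 8.0153


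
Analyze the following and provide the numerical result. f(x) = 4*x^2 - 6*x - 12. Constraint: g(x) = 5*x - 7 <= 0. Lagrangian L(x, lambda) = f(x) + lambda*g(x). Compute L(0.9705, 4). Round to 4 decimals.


Step 1: Evaluate f(x).
f(0.9705) = 4*0.9705^2 - 6*0.9705 - 12 = -14.0555
Step 2: Evaluate g(x).
g(0.9705) = 5*0.9705 - 7 = -2.1475
Step 3: Compute Lagrangian.
L = -14.0555 + 4*-2.1475 = -22.6455


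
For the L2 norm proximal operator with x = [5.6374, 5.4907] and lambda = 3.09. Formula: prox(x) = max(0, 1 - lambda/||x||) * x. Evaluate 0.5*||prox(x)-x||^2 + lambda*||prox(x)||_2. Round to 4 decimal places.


Step 1: Compute ||x||.
||x|| = 7.8694
Step 2: Compute scaling factor.
scale = max(0, 1 - 3.09/7.8694) = 0.6073
Step 3: prox(x) = [3.4238, 3.3347]
||prox(x)|| = 4.7794
Step 4: Proximal objective.
0.5*||prox-x||^2 = 4.7741
lambda*||prox|| = 14.7683
Total = 19.5425


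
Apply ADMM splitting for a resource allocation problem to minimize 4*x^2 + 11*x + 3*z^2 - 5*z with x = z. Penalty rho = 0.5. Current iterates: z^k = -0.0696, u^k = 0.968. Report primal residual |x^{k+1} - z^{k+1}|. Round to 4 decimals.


ADMM iteration with rho = 0.5, z^k = -0.0696, u^k = 0.968
Step 1: x-update.
Minimize 4*x^2 + 11*x + (0.5/2)*(x + 0.0696 + 0.968)^2
FOC: (2*4 + 0.5)*x = -11 + 0.5*(-0.0696 - 0.968)
x^{k+1} = -1.3552
Step 2: z-update.
Minimize 3*z^2 - 5*z + (0.5/2)*(-1.3552 - z + 0.968)^2
FOC: (2*3 + 0.5)*z = 5 + 0.5*(-1.3552 + 0.968)
z^{k+1} = 0.7394
Step 3: u-update.
u^{k+1} = 0.968 - 1.3552 - 0.7394 = -1.1266
Step 4: Primal residual = |-1.3552 - 0.7394| = 2.0946


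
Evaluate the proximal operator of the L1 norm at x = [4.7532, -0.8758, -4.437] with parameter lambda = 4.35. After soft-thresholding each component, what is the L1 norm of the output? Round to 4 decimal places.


Soft-thresholding with lambda = 4.35:
prox(4.7532) = sign(4.7532)*max(|4.7532| - 4.35, 0) = 0.4032
prox(-0.8758) = sign(-0.8758)*max(|-0.8758| - 4.35, 0) = 0.0
prox(-4.437) = sign(-4.437)*max(|-4.437| - 4.35, 0) = -0.087
prox(x) = [0.4032, 0.0, -0.087]
||prox(x)||_1 = 0.4032 + 0.0 + 0.087 = 0.4902


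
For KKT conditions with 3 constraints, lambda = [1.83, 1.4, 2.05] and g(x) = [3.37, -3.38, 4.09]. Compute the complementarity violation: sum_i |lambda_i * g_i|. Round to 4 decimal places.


KKT complementary slackness check:
lambda_1 * g_1 = 1.83 * 3.37 = 6.1671
lambda_2 * g_2 = 1.4 * -3.38 = -4.732
lambda_3 * g_3 = 2.05 * 4.09 = 8.3845
Total violation = 6.1671 + 4.732 + 8.3845 = 19.2836


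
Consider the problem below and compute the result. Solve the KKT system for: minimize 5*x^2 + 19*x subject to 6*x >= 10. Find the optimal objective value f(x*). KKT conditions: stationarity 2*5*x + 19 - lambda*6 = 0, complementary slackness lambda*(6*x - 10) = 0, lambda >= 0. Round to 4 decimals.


Step 1: Try lambda = 0 (constraint inactive).
x_unc = -19/(2*5) = -1.9
Check: 6*-1.9 = -11.4 < 10 -- violated!
Step 2: Constraint must be active: 6*x = 10
x* = 10/6 = 5/3 = 1.6667 (rounded; the exact value 5/3 is used below)
lambda = (2*5*(5/3) + 19)/6 = 5.9444
Step 3: Compute optimal value.
f(x*) = 5*(5/3)^2 + 19*(5/3) = 45.5556


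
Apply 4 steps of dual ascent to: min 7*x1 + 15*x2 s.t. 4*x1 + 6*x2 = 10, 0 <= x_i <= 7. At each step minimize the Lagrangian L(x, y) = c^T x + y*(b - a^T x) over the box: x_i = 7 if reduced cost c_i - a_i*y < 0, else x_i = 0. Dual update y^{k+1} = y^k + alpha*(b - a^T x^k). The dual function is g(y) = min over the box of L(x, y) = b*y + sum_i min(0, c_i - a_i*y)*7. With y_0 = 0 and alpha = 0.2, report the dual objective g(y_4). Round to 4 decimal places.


Dual ascent for LP: min 7*x1 + 15*x2, 4*x1 + 6*x2 = 10, 0 <= x_i <= 7
Step 1: y^k = 0.0, reduced costs: (7.0, 15.0)
  x^k = (0.0, 0.0), subgradient = b - a^T x = 10.0
  y^{k+1} = 0.0 + 0.2*10.0 = 2.0
Step 2: y^k = 2.0, reduced costs: (-1.0, 3.0)
  x^k = (7.0, 0.0), subgradient = b - a^T x = -18.0
  y^{k+1} = 2.0 + 0.2*-18.0 = -1.6
Step 3: y^k = -1.6, reduced costs: (13.4, 24.6)
  x^k = (0.0, 0.0), subgradient = b - a^T x = 10.0
  y^{k+1} = -1.6 + 0.2*10.0 = 0.4
Step 4: y^k = 0.4, reduced costs: (5.4, 12.6)
  x^k = (0.0, 0.0), subgradient = b - a^T x = 10.0
  y^{k+1} = 0.4 + 0.2*10.0 = 2.4
Dual objective at y_4 = 2.4: reduced costs (-2.6, 0.6), box minimizer x = (7.0, 0.0)
g(y_4) = b*y + (c1 - a1*y)*x1 + (c2 - a2*y)*x2 = 10*2.4 + (-2.6)*7.0 + 0.6*0.0 = 24.0 - 18.2 + 0.0 = 5.8


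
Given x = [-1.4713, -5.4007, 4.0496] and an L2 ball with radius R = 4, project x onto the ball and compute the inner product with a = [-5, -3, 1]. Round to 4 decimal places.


Step 1: Compute ||x|| (intermediates to 6 decimals).
||x|| = sqrt((-1.4713)^2 + (-5.4007)^2 + 4.0496^2) = 6.908802
Step 2: Project.
Since ||x|| > R, scale = R/||x|| = 4/6.908802 = 0.578972, proj(x) = scale * x
proj(x) = [-0.851842, -3.126854, 2.344605]
Step 3: Dot product.
a^T * proj(x) = -5*(-0.851842) - 3*(-3.126854) + 1*2.344605 = 15.9844


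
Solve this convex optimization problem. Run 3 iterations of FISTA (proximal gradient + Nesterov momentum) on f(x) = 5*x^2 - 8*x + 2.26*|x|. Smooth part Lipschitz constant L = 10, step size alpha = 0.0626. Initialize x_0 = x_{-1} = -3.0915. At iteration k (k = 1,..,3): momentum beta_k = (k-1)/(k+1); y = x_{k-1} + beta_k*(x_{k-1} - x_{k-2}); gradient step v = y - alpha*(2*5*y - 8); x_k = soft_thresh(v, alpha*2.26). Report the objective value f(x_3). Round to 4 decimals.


FISTA on f(x) = 5*x^2 - 8*x + 2.26*|x|
L = 10, alpha = 0.0626
Iteration 1: beta = 0.0, y = -3.0915 + 0.0*(-3.0915 + 3.0915) = -3.0915
  grad(y) = -38.915, v = y - alpha*grad = -0.6554
  prox(v) = soft_thresh(-0.6554, 0.1415) = -0.5139
Iteration 2: beta = 0.3333, y = -0.5139 + 0.3333*(-0.5139 + 3.0915) = 0.3452
  grad(y) = -4.5476, v = y - alpha*grad = 0.6299
  prox(v) = soft_thresh(0.6299, 0.1415) = 0.4884
Iteration 3: beta = 0.5, y = 0.4884 + 0.5*(0.4884 + 0.5139) = 0.9896
  grad(y) = 1.8964, v = y - alpha*grad = 0.8709
  prox(v) = soft_thresh(0.8709, 0.1415) = 0.7294
f(x_3) = 5*0.7294^2 - 8*0.7294 + 2.26*|0.7294| = -1.5266


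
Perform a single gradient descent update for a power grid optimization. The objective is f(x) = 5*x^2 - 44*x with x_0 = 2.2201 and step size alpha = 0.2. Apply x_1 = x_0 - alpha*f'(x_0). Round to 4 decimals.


We compute the gradient at x_0 and apply the update.
f'(x) = 10*x - 44
f'(2.2201) = 10*2.2201 - 44 = -21.799
x_1 = 2.2201 - 0.2*-21.799 = 6.5799


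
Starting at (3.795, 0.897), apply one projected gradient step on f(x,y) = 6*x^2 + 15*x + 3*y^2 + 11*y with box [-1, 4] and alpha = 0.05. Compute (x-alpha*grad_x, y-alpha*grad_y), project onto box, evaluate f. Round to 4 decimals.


Step 1: Compute gradient at (3.795, 0.897).
grad_x = 2*6*3.795 + 15 = 60.54
grad_y = 2*3*0.897 + 11 = 16.382
Step 2: Gradient step.
x_raw = 3.795 - 0.05*60.54 = 0.768
y_raw = 0.897 - 0.05*16.382 = 0.0779
Step 3: Project onto [-1, 4].
x_proj = clip(0.768) = 0.768
y_proj = clip(0.0779) = 0.0779
Step 4: Evaluate f.
f(0.768, 0.0779) = 15.934


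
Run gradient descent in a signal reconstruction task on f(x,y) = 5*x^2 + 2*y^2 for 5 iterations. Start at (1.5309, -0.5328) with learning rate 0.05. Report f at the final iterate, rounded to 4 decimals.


Gradient descent on f(x,y) = 5*x^2 + 2*y^2.
Starting point: (1.5309, -0.5328), alpha = 0.05
Step 1: grad_x = 2*5*1.5309 = 15.309, grad_y = 2*2*-0.5328 = -2.1312
  x_1 = 1.5309 - 0.05*15.309 = 0.7655
  y_1 = -0.5328 - 0.05*-2.1312 = -0.4262
Step 2: grad_x = 2*5*0.7655 = 7.6545, grad_y = 2*2*-0.4262 = -1.705
  x_2 = 0.7655 - 0.05*7.6545 = 0.3827
  y_2 = -0.4262 - 0.05*-1.705 = -0.341
Step 3: grad_x = 2*5*0.3827 = 3.8273, grad_y = 2*2*-0.341 = -1.364
  x_3 = 0.3827 - 0.05*3.8273 = 0.1914
  y_3 = -0.341 - 0.05*-1.364 = -0.2728
Step 4: grad_x = 2*5*0.1914 = 1.9136, grad_y = 2*2*-0.2728 = -1.0912
  x_4 = 0.1914 - 0.05*1.9136 = 0.0957
  y_4 = -0.2728 - 0.05*-1.0912 = -0.2182
Step 5: grad_x = 2*5*0.0957 = 0.9568, grad_y = 2*2*-0.2182 = -0.8729
  x_5 = 0.0957 - 0.05*0.9568 = 0.0478
  y_5 = -0.2182 - 0.05*-0.8729 = -0.1746
f(0.0478, -0.1746) = 5*0.0478^2 + 2*(-0.1746)^2 = 0.0724


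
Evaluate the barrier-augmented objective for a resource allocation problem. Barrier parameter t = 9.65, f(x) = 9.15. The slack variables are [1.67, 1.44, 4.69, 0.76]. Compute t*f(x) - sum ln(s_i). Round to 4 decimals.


Step 1: Compute log-barrier.
ln values: [0.5128, 0.3646, 1.5454, -0.2744]
phi = -(0.5128 + 0.3646 + 1.5454 - 0.2744) = -2.1485
Step 2: Compute augmented objective.
t*f(x) = 9.65*9.15 = 88.2975
Total = 88.2975 - 2.1485 = 86.149


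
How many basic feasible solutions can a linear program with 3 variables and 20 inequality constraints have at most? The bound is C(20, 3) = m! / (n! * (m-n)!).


Each vertex corresponds to some choice of n active constraints out of m, so the number of vertices is at most C(m, n) = m! / (n!(m-n)!).
m = 20, n = 3
Numerator: 20 * 19 * 18
Denominator: 3! = 6
C(20, 3) = 1140


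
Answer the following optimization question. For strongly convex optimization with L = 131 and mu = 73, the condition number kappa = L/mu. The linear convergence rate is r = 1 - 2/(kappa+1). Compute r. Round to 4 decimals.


Step 1: Compute the condition number.
kappa = L/mu = 131/73 = 1.7945
Step 2: Compute the convergence rate.
r = 1 - 2/(kappa + 1) = 1 - 2*mu/(L + mu) = (L - mu)/(L + mu) = 58/204 = 0.2843


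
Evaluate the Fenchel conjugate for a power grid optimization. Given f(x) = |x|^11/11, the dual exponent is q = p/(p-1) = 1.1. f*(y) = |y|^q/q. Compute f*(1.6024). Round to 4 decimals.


The conjugate exponent q satisfies 1/p + 1/q = 1.
p = 11, so q = 11/(11 - 1) = 1.1
|y|^q = 1.6024^1.1 = 1.6798
f*(1.6024) = 1.6798 / 1.1 = 1.5271


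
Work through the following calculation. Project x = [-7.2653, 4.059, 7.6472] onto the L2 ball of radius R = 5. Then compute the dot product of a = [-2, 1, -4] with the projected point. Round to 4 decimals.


Step 1: Compute ||x|| (intermediates to 6 decimals).
||x|| = sqrt((-7.2653)^2 + 4.059^2 + 7.6472^2) = 11.3022
Step 2: Project.
Since ||x|| > R, scale = R/||x|| = 5/11.3022 = 0.442392, proj(x) = scale * x
proj(x) = [-3.214111, 1.795669, 3.38306]
Step 3: Dot product.
a^T * proj(x) = -2*(-3.214111) + 1*1.795669 - 4*3.38306 = -5.3083


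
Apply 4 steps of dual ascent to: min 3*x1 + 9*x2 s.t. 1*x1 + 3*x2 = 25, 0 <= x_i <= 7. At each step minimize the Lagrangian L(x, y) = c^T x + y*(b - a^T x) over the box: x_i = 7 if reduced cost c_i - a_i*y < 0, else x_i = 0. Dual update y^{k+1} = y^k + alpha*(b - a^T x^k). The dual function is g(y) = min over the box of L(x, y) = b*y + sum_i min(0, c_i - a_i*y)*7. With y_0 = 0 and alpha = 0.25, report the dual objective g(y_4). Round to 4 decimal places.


Dual ascent for LP: min 3*x1 + 9*x2, 1*x1 + 3*x2 = 25, 0 <= x_i <= 7
Step 1: y^k = 0.0, reduced costs: (3.0, 9.0)
  x^k = (0.0, 0.0), subgradient = b - a^T x = 25.0
  y^{k+1} = 0.0 + 0.25*25.0 = 6.25
Step 2: y^k = 6.25, reduced costs: (-3.25, -9.75)
  x^k = (7.0, 7.0), subgradient = b - a^T x = -3.0
  y^{k+1} = 6.25 + 0.25*-3.0 = 5.5
Step 3: y^k = 5.5, reduced costs: (-2.5, -7.5)
  x^k = (7.0, 7.0), subgradient = b - a^T x = -3.0
  y^{k+1} = 5.5 + 0.25*-3.0 = 4.75
Step 4: y^k = 4.75, reduced costs: (-1.75, -5.25)
  x^k = (7.0, 7.0), subgradient = b - a^T x = -3.0
  y^{k+1} = 4.75 + 0.25*-3.0 = 4.0
Dual objective at y_4 = 4.0: reduced costs (-1.0, -3.0), box minimizer x = (7.0, 7.0)
g(y_4) = b*y + (c1 - a1*y)*x1 + (c2 - a2*y)*x2 = 25*4.0 + (-1.0)*7.0 + (-3.0)*7.0 = 100.0 - 7.0 - 21.0 = 72.0


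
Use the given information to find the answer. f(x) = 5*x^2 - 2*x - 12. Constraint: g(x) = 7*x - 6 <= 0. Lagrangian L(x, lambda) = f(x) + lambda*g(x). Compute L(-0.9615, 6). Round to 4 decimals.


Step 1: Evaluate f(x).
f(-0.9615) = 5*(-0.9615)^2 - 2*(-0.9615) - 12 = -5.4546
Step 2: Evaluate g(x).
g(-0.9615) = 7*-0.9615 - 6 = -12.7305
Step 3: Compute Lagrangian.
L = -5.4546 + 6*-12.7305 = -81.8376


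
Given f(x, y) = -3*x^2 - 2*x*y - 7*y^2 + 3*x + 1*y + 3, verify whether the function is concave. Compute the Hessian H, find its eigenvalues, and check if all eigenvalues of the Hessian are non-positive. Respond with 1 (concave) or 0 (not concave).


The Hessian of f(x,y) = -3*x^2 - 2*x*y - 7*y^2 + 3*x + 1*y + 3 is:
H = [[-6, -2], [-2, -14]]
Trace = -6 - 14 = -20
Determinant = -6*-14 - (-2)^2 = 80
Discriminant = (-20)^2 - 4*80 = 80.0
Eigenvalues: lambda_1 = -14.4721, lambda_2 = -5.5279
The function is concave.

1


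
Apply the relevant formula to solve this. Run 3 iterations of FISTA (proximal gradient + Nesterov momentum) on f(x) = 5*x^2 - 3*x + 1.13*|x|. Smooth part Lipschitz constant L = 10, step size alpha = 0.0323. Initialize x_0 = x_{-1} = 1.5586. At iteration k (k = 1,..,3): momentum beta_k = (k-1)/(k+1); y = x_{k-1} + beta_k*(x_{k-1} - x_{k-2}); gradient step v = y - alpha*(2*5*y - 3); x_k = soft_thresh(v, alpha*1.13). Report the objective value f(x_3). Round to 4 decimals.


FISTA on f(x) = 5*x^2 - 3*x + 1.13*|x|
L = 10, alpha = 0.0323
Iteration 1: beta = 0.0, y = 1.5586 + 0.0*(1.5586 - 1.5586) = 1.5586
  grad(y) = 12.586, v = y - alpha*grad = 1.1521
  prox(v) = soft_thresh(1.1521, 0.0365) = 1.1156
Iteration 2: beta = 0.3333, y = 1.1156 + 0.3333*(1.1156 - 1.5586) = 0.9679
  grad(y) = 6.679, v = y - alpha*grad = 0.7522
  prox(v) = soft_thresh(0.7522, 0.0365) = 0.7157
Iteration 3: beta = 0.5, y = 0.7157 + 0.5*(0.7157 - 1.1156) = 0.5157
  grad(y) = 2.1571, v = y - alpha*grad = 0.446
  prox(v) = soft_thresh(0.446, 0.0365) = 0.4095
f(x_3) = 5*0.4095^2 - 3*0.4095 + 1.13*|0.4095| = 0.0728


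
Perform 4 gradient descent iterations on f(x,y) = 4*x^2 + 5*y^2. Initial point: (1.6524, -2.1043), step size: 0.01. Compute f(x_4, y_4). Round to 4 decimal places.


Gradient descent on f(x,y) = 4*x^2 + 5*y^2.
Starting point: (1.6524, -2.1043), alpha = 0.01
Step 1: grad_x = 2*4*1.6524 = 13.2192, grad_y = 2*5*-2.1043 = -21.043
  x_1 = 1.6524 - 0.01*13.2192 = 1.5202
  y_1 = -2.1043 - 0.01*-21.043 = -1.8939
Step 2: grad_x = 2*4*1.5202 = 12.1617, grad_y = 2*5*-1.8939 = -18.9387
  x_2 = 1.5202 - 0.01*12.1617 = 1.3986
  y_2 = -1.8939 - 0.01*-18.9387 = -1.7045
Step 3: grad_x = 2*4*1.3986 = 11.1887, grad_y = 2*5*-1.7045 = -17.0448
  x_3 = 1.3986 - 0.01*11.1887 = 1.2867
  y_3 = -1.7045 - 0.01*-17.0448 = -1.534
Step 4: grad_x = 2*4*1.2867 = 10.2936, grad_y = 2*5*-1.534 = -15.3403
  x_4 = 1.2867 - 0.01*10.2936 = 1.1838
  y_4 = -1.534 - 0.01*-15.3403 = -1.3806
f(1.1838, -1.3806) = 4*1.1838^2 + 5*(-1.3806)^2 = 15.1359


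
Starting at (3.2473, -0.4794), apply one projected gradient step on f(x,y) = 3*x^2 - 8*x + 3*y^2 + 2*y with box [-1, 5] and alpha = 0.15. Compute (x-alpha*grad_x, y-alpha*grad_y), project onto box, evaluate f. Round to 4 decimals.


Step 1: Compute gradient at (3.2473, -0.4794).
grad_x = 2*3*3.2473 - 8 = 11.4838
grad_y = 2*3*-0.4794 + 2 = -0.8764
Step 2: Gradient step.
x_raw = 3.2473 - 0.15*11.4838 = 1.5247
y_raw = -0.4794 - 0.15*-0.8764 = -0.3479
Step 3: Project onto [-1, 5].
x_proj = clip(1.5247) = 1.5247
y_proj = clip(-0.3479) = -0.3479
Step 4: Evaluate f.
f(1.5247, -0.3479) = -5.5561


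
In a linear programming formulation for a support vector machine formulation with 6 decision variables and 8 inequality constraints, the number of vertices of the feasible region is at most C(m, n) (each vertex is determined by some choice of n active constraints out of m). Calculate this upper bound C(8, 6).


Each vertex corresponds to some choice of n active constraints out of m, so the number of vertices is at most C(m, n) = m! / (n!(m-n)!).
m = 8, n = 6
Numerator: 8 * 7 * 6 * 5 * 4 * 3
Denominator: 6! = 720
C(8, 6) = 28


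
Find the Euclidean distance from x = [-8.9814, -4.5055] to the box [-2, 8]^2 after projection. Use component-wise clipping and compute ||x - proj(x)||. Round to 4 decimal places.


Project each component onto [-2, 8].
clip(-8.9814) = -2.0, clip(-4.5055) = -2.0
Projection = [-2.0, -2.0]
Squared diffs: [48.7399, 6.2775]
Distance = sqrt(55.0174) = 7.4174


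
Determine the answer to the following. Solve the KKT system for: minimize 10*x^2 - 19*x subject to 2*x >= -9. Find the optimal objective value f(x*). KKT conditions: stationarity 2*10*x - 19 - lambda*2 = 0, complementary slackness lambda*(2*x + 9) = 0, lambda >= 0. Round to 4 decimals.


Step 1: Try lambda = 0 (constraint inactive).
Stationarity: 2*10*x - 19 = 0
x* = 19/(2*10) = 0.95
Check constraint: 2*0.95 = 1.9 >= -9 -- satisfied.
Step 2: Compute optimal value.
f(x*) = 10*0.95^2 - 19*0.95 = -9.025


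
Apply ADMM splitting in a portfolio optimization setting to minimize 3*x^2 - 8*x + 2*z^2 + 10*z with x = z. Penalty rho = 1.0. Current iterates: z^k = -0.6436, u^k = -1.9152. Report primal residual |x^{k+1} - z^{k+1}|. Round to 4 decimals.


ADMM iteration with rho = 1.0, z^k = -0.6436, u^k = -1.9152
Step 1: x-update.
Minimize 3*x^2 - 8*x + (1.0/2)*(x + 0.6436 - 1.9152)^2
FOC: (2*3 + 1.0)*x = 8 + 1.0*(-0.6436 + 1.9152)
x^{k+1} = 1.3245
Step 2: z-update.
Minimize 2*z^2 + 10*z + (1.0/2)*(1.3245 - z - 1.9152)^2
FOC: (2*2 + 1.0)*z = -10 + 1.0*(1.3245 - 1.9152)
z^{k+1} = -2.1181
Step 3: u-update.
u^{k+1} = -1.9152 + 1.3245 + 2.1181 = 1.5275
Step 4: Primal residual = |1.3245 + 2.1181| = 3.4427


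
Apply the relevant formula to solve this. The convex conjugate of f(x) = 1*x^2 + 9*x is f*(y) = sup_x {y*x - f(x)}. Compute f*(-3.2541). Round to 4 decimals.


f*(y) = sup_x {y*x - a*x^2 - b*x} = sup_x {(y-b)*x - a*x^2}
FOC: (y - b) - 2a*x = 0 => x* = (y - b)/(2a)
x* = (-3.2541 - 9)/(2*1) = -6.1271
f*(-3.2541) = (y-b)^2/(4a) = (-3.2541 - 9)^2/(4*1)
= 150.163/4 = 37.5407


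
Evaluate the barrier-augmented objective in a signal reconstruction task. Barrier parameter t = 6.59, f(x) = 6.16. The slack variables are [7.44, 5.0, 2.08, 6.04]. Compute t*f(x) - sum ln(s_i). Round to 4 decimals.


Step 1: Compute log-barrier.
ln values: [2.0069, 1.6094, 0.7324, 1.7984]
phi = -(2.0069 + 1.6094 + 0.7324 + 1.7984) = -6.1471
Step 2: Compute augmented objective.
t*f(x) = 6.59*6.16 = 40.5944
Total = 40.5944 - 6.1471 = 34.4473


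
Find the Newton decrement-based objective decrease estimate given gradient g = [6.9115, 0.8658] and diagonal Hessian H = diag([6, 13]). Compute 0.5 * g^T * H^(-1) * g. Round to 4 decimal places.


Step 1: H is diagonal, so H^(-1) * g = [1.1519, 0.0666].
Step 2: g^T H^(-1) g = sum_i g_i^2 / H_ii
  = (6.9115)^2/6 + (0.8658)^2/13
  = 7.9615 + 0.0577 = 8.0191
Step 3: Objective decrease = 0.5 * g^T H^(-1) g = 4.0096


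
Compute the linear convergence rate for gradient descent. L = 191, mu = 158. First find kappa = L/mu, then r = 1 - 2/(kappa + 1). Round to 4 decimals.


Step 1: Compute the condition number.
kappa = L/mu = 191/158 = 1.2089
Step 2: Compute the convergence rate.
r = 1 - 2/(kappa + 1) = 1 - 2*mu/(L + mu) = (L - mu)/(L + mu) = 33/349 = 0.0946


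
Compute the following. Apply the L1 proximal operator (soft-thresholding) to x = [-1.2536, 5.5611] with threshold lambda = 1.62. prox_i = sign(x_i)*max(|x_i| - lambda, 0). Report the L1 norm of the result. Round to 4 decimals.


Soft-thresholding with lambda = 1.62:
prox(-1.2536) = sign(-1.2536)*max(|-1.2536| - 1.62, 0) = 0.0
prox(5.5611) = sign(5.5611)*max(|5.5611| - 1.62, 0) = 3.9411
prox(x) = [0.0, 3.9411]
||prox(x)||_1 = 0.0 + 3.9411 = 3.9411


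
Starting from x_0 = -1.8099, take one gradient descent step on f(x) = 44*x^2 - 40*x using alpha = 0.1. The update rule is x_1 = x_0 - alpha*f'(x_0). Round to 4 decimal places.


We compute the gradient at x_0 and apply the update.
f'(x) = 88*x - 40
f'(-1.8099) = 88*-1.8099 - 40 = -199.2712
x_1 = -1.8099 - 0.1*-199.2712 = 18.1172


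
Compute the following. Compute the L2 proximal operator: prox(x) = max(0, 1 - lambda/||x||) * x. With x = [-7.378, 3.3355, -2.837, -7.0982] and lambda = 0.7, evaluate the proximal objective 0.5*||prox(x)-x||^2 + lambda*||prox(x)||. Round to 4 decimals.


Step 1: Compute ||x||.
||x|| = 11.1352
Step 2: Compute scaling factor.
scale = max(0, 1 - 0.7/11.1352) = 0.9371
Step 3: prox(x) = [-6.9142, 3.1258, -2.6587, -6.652]
||prox(x)|| = 10.4352
Step 4: Proximal objective.
0.5*||prox-x||^2 = 0.245
lambda*||prox|| = 7.3046
Total = 7.5497


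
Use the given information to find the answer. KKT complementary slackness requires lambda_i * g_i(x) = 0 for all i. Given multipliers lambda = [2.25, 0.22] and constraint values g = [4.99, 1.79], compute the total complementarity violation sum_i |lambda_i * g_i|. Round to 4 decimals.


KKT complementary slackness check:
lambda_1 * g_1 = 2.25 * 4.99 = 11.2275
lambda_2 * g_2 = 0.22 * 1.79 = 0.3938
Total violation = 11.2275 + 0.3938 = 11.6213


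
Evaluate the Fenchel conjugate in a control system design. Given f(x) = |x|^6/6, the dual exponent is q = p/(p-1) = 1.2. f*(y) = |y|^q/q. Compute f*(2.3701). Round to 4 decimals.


The conjugate exponent q satisfies 1/p + 1/q = 1.
p = 6, so q = 6/(6 - 1) = 1.2
|y|^q = 2.3701^1.2 = 2.8166
f*(2.3701) = 2.8166 / 1.2 = 2.3471


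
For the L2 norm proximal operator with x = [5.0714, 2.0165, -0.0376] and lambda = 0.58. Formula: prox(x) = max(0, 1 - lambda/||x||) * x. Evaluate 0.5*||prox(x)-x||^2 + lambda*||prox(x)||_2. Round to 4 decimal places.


Step 1: Compute ||x||.
||x|| = 5.4577
Step 2: Compute scaling factor.
scale = max(0, 1 - 0.58/5.4577) = 0.8937
Step 3: prox(x) = [4.5325, 1.8022, -0.0336]
||prox(x)|| = 4.8777
Step 4: Proximal objective.
0.5*||prox-x||^2 = 0.1682
lambda*||prox|| = 2.8291
Total = 2.9973


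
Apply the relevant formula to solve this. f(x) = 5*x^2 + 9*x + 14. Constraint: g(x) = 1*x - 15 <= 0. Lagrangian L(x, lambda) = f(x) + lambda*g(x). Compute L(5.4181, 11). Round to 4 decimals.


Step 1: Evaluate f(x).
f(5.4181) = 5*5.4181^2 + 9*5.4181 + 14 = 209.5419
Step 2: Evaluate g(x).
g(5.4181) = 1*5.4181 - 15 = -9.5819
Step 3: Compute Lagrangian.
L = 209.5419 + 11*-9.5819 = 104.141


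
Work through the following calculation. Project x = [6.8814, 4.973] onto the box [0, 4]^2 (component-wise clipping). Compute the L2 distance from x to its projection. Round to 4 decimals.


Project each component onto [0, 4].
clip(6.8814) = 4.0, clip(4.973) = 4.0
Projection = [4.0, 4.0]
Squared diffs: [8.3025, 0.9467]
Distance = sqrt(9.2492) = 3.0412


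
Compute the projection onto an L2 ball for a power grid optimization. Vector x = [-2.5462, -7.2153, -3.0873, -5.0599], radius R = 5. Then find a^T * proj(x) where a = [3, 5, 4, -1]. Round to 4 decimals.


Step 1: Compute ||x|| (intermediates to 6 decimals).
||x|| = sqrt((-2.5462)^2 + (-7.2153)^2 + (-3.0873)^2 + (-5.0599)^2) = 9.678724
Step 2: Project.
Since ||x|| > R, scale = R/||x|| = 5/9.678724 = 0.516597, proj(x) = scale * x
proj(x) = [-1.315359, -3.727402, -1.59489, -2.613929]
Step 3: Dot product.
a^T * proj(x) = 3*(-1.315359) + 5*(-3.727402) + 4*(-1.59489) - 1*(-2.613929) = -26.3487


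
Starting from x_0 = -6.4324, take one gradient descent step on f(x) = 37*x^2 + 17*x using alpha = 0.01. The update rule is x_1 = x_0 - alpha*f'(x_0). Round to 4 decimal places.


We compute the gradient at x_0 and apply the update.
f'(x) = 74*x + 17
f'(-6.4324) = 74*-6.4324 + 17 = -458.9976
x_1 = -6.4324 - 0.01*-458.9976 = -1.8424


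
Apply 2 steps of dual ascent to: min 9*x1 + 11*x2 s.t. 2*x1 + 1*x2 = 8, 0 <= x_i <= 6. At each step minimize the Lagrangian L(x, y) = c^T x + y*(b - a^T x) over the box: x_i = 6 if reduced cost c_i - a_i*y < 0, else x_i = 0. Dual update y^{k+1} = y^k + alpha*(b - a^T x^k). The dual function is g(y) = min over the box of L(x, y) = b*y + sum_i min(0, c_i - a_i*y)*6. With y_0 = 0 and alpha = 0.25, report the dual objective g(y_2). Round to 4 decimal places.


Dual ascent for LP: min 9*x1 + 11*x2, 2*x1 + 1*x2 = 8, 0 <= x_i <= 6
Step 1: y^k = 0.0, reduced costs: (9.0, 11.0)
  x^k = (0.0, 0.0), subgradient = b - a^T x = 8.0
  y^{k+1} = 0.0 + 0.25*8.0 = 2.0
Step 2: y^k = 2.0, reduced costs: (5.0, 9.0)
  x^k = (0.0, 0.0), subgradient = b - a^T x = 8.0
  y^{k+1} = 2.0 + 0.25*8.0 = 4.0
Dual objective at y_2 = 4.0: reduced costs (1.0, 7.0), box minimizer x = (0.0, 0.0)
g(y_2) = b*y + (c1 - a1*y)*x1 + (c2 - a2*y)*x2 = 8*4.0 + 1.0*0.0 + 7.0*0.0 = 32.0 + 0.0 + 0.0 = 32.0


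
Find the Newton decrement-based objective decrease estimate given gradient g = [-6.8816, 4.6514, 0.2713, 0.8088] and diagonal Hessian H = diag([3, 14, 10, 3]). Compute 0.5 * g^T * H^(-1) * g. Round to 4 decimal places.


Step 1: H is diagonal, so H^(-1) * g = [-2.2939, 0.3322, 0.0271, 0.2696].
Step 2: g^T H^(-1) g = sum_i g_i^2 / H_ii
  = (-6.8816)^2/3 + (4.6514)^2/14 + (0.2713)^2/10 + (0.8088)^2/3
  = 15.7855 + 1.5454 + 0.0074 + 0.2181 = 17.5563
Step 3: Objective decrease = 0.5 * g^T H^(-1) g = 8.7781


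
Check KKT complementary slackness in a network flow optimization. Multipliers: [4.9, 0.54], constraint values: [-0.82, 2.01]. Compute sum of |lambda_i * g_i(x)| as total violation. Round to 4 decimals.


KKT complementary slackness check:
lambda_1 * g_1 = 4.9 * -0.82 = -4.018
lambda_2 * g_2 = 0.54 * 2.01 = 1.0854
Total violation = 4.018 + 1.0854 = 5.1034


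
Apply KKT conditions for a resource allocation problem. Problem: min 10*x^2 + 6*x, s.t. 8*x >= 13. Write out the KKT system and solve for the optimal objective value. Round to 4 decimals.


Step 1: Try lambda = 0 (constraint inactive).
x_unc = -6/(2*10) = -0.3
Check: 8*-0.3 = -2.4 < 13 -- violated!
Step 2: Constraint must be active: 8*x = 13
x* = 13/8 = 1.625
lambda = (2*10*1.625 + 6)/8 = 4.8125
Step 3: Compute optimal value.
f(x*) = 10*1.625^2 + 6*1.625 = 36.1563


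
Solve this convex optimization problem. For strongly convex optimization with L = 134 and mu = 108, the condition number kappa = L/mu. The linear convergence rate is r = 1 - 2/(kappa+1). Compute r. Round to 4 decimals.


Step 1: Compute the condition number.
kappa = L/mu = 134/108 = 1.2407
Step 2: Compute the convergence rate.
r = 1 - 2/(kappa + 1) = 1 - 2*mu/(L + mu) = (L - mu)/(L + mu) = 26/242 = 0.1074


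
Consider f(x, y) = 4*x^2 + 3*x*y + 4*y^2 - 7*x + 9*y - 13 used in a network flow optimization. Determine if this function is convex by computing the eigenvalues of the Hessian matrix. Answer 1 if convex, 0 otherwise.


The Hessian of f(x,y) = 4*x^2 + 3*x*y + 4*y^2 - 7*x + 9*y - 13 is:
H = [[8, 3], [3, 8]]
Trace = 8 + 8 = 16
Determinant = 8*8 - (3)^2 = 55
Discriminant = (16)^2 - 4*55 = 36.0
Eigenvalues: lambda_1 = 5.0, lambda_2 = 11.0
The function is convex.

1


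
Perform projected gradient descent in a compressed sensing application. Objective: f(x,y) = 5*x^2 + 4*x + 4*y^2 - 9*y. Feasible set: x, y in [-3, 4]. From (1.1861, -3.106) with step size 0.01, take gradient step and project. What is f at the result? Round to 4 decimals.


Step 1: Compute gradient at (1.1861, -3.106).
grad_x = 2*5*1.1861 + 4 = 15.861
grad_y = 2*4*-3.106 - 9 = -33.848
Step 2: Gradient step.
x_raw = 1.1861 - 0.01*15.861 = 1.0275
y_raw = -3.106 - 0.01*-33.848 = -2.7675
Step 3: Project onto [-3, 4].
x_proj = clip(1.0275) = 1.0275
y_proj = clip(-2.7675) = -2.7675
Step 4: Evaluate f.
f(1.0275, -2.7675) = 64.933


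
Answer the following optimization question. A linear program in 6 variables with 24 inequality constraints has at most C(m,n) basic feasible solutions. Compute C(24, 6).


Each vertex corresponds to some choice of n active constraints out of m, so the number of vertices is at most C(m, n) = m! / (n!(m-n)!).
m = 24, n = 6
Numerator: 24 * 23 * 22 * 21 * 20 * 19
Denominator: 6! = 720
C(24, 6) = 134596


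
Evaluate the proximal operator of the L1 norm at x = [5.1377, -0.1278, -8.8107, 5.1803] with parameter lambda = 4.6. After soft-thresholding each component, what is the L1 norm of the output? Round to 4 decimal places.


Soft-thresholding with lambda = 4.6:
prox(5.1377) = sign(5.1377)*max(|5.1377| - 4.6, 0) = 0.5377
prox(-0.1278) = sign(-0.1278)*max(|-0.1278| - 4.6, 0) = 0.0
prox(-8.8107) = sign(-8.8107)*max(|-8.8107| - 4.6, 0) = -4.2107
prox(5.1803) = sign(5.1803)*max(|5.1803| - 4.6, 0) = 0.5803
prox(x) = [0.5377, 0.0, -4.2107, 0.5803]
||prox(x)||_1 = 0.5377 + 0.0 + 4.2107 + 0.5803 = 5.3287


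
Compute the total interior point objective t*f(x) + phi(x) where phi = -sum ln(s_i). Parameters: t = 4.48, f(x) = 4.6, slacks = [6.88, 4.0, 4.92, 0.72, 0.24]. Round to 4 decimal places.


Step 1: Compute log-barrier.
ln values: [1.9286, 1.3863, 1.5933, -0.3285, -1.4271]
phi = -(1.9286 + 1.3863 + 1.5933 - 0.3285 - 1.4271) = -3.1526
Step 2: Compute augmented objective.
t*f(x) = 4.48*4.6 = 20.608
Total = 20.608 - 3.1526 = 17.4554


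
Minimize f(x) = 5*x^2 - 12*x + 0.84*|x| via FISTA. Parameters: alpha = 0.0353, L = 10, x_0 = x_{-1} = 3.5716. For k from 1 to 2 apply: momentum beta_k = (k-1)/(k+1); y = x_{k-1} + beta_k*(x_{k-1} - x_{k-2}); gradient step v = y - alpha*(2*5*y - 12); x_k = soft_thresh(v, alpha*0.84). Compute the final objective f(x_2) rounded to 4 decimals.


FISTA on f(x) = 5*x^2 - 12*x + 0.84*|x|
L = 10, alpha = 0.0353
Iteration 1: beta = 0.0, y = 3.5716 + 0.0*(3.5716 - 3.5716) = 3.5716
  grad(y) = 23.716, v = y - alpha*grad = 2.7344
  prox(v) = soft_thresh(2.7344, 0.0297) = 2.7048
Iteration 2: beta = 0.3333, y = 2.7048 + 0.3333*(2.7048 - 3.5716) = 2.4158
  grad(y) = 12.1583, v = y - alpha*grad = 1.9866
  prox(v) = soft_thresh(1.9866, 0.0297) = 1.957
f(x_2) = 5*1.957^2 - 12*1.957 + 0.84*|1.957| = -2.691


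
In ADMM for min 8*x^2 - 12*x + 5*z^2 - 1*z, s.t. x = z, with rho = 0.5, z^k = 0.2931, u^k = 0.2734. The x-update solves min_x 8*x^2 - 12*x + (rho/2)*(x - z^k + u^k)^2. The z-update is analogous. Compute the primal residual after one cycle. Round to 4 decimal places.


ADMM iteration with rho = 0.5, z^k = 0.2931, u^k = 0.2734
Step 1: x-update.
Minimize 8*x^2 - 12*x + (0.5/2)*(x - 0.2931 + 0.2734)^2
FOC: (2*8 + 0.5)*x = 12 + 0.5*(0.2931 - 0.2734)
x^{k+1} = 0.7279
Step 2: z-update.
Minimize 5*z^2 - 1*z + (0.5/2)*(0.7279 - z + 0.2734)^2
FOC: (2*5 + 0.5)*z = 1 + 0.5*(0.7279 + 0.2734)
z^{k+1} = 0.1429
Step 3: u-update.
u^{k+1} = 0.2734 + 0.7279 - 0.1429 = 0.8584
Step 4: Primal residual = |0.7279 - 0.1429| = 0.585


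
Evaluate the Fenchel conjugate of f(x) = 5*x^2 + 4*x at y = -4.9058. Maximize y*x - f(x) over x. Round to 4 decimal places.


f*(y) = sup_x {y*x - a*x^2 - b*x} = sup_x {(y-b)*x - a*x^2}
FOC: (y - b) - 2a*x = 0 => x* = (y - b)/(2a)
x* = (-4.9058 - 4)/(2*5) = -0.8906
f*(-4.9058) = (y-b)^2/(4a) = (-4.9058 - 4)^2/(4*5)
= 79.3133/20 = 3.9657


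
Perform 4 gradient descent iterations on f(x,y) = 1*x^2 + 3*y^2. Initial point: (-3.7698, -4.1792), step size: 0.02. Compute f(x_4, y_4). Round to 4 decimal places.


Gradient descent on f(x,y) = 1*x^2 + 3*y^2.
Starting point: (-3.7698, -4.1792), alpha = 0.02
Step 1: grad_x = 2*1*-3.7698 = -7.5396, grad_y = 2*3*-4.1792 = -25.0752
  x_1 = -3.7698 - 0.02*-7.5396 = -3.619
  y_1 = -4.1792 - 0.02*-25.0752 = -3.6777
Step 2: grad_x = 2*1*-3.619 = -7.238, grad_y = 2*3*-3.6777 = -22.0662
  x_2 = -3.619 - 0.02*-7.238 = -3.4742
  y_2 = -3.6777 - 0.02*-22.0662 = -3.2364
Step 3: grad_x = 2*1*-3.4742 = -6.9485, grad_y = 2*3*-3.2364 = -19.4182
  x_3 = -3.4742 - 0.02*-6.9485 = -3.3353
  y_3 = -3.2364 - 0.02*-19.4182 = -2.848
Step 4: grad_x = 2*1*-3.3353 = -6.6706, grad_y = 2*3*-2.848 = -17.088
  x_4 = -3.3353 - 0.02*-6.6706 = -3.2019
  y_4 = -2.848 - 0.02*-17.088 = -2.5062
f(-3.2019, -2.5062) = 1*(-3.2019)^2 + 3*(-2.5062)^2 = 29.0958


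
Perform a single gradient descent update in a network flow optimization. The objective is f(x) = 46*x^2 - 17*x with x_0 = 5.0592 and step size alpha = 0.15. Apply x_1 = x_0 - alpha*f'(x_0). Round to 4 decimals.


We compute the gradient at x_0 and apply the update.
f'(x) = 92*x - 17
f'(5.0592) = 92*5.0592 - 17 = 448.4464
x_1 = 5.0592 - 0.15*448.4464 = -62.2078


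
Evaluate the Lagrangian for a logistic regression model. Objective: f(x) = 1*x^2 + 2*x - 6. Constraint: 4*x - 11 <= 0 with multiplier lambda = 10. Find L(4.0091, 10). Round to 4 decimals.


Step 1: Evaluate f(x).
f(4.0091) = 1*4.0091^2 + 2*4.0091 - 6 = 18.0911
Step 2: Evaluate g(x).
g(4.0091) = 4*4.0091 - 11 = 5.0364
Step 3: Compute Lagrangian.
L = 18.0911 + 10*5.0364 = 68.4551


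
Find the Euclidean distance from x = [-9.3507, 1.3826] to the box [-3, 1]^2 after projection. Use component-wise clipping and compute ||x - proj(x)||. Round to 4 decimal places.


Project each component onto [-3, 1].
clip(-9.3507) = -3.0, clip(1.3826) = 1.0
Projection = [-3.0, 1.0]
Squared diffs: [40.3314, 0.1464]
Distance = sqrt(40.4778) = 6.3622


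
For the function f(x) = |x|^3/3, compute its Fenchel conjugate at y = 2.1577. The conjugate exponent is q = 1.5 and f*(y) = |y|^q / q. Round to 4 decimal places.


The conjugate exponent q satisfies 1/p + 1/q = 1.
p = 3, so q = 3/(3 - 1) = 1.5
|y|^q = 2.1577^1.5 = 3.1695
f*(2.1577) = 3.1695 / 1.5 = 2.113


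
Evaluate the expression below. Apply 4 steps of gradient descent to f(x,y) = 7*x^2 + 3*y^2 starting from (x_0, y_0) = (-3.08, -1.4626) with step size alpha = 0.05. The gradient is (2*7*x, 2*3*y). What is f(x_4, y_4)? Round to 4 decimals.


Gradient descent on f(x,y) = 7*x^2 + 3*y^2.
Starting point: (-3.08, -1.4626), alpha = 0.05
Step 1: grad_x = 2*7*-3.08 = -43.12, grad_y = 2*3*-1.4626 = -8.7756
  x_1 = -3.08 - 0.05*-43.12 = -0.924
  y_1 = -1.4626 - 0.05*-8.7756 = -1.0238
Step 2: grad_x = 2*7*-0.924 = -12.936, grad_y = 2*3*-1.0238 = -6.1429
  x_2 = -0.924 - 0.05*-12.936 = -0.2772
  y_2 = -1.0238 - 0.05*-6.1429 = -0.7167
Step 3: grad_x = 2*7*-0.2772 = -3.8808, grad_y = 2*3*-0.7167 = -4.3
  x_3 = -0.2772 - 0.05*-3.8808 = -0.0832
  y_3 = -0.7167 - 0.05*-4.3 = -0.5017
Step 4: grad_x = 2*7*-0.0832 = -1.1642, grad_y = 2*3*-0.5017 = -3.01
  x_4 = -0.0832 - 0.05*-1.1642 = -0.0249
  y_4 = -0.5017 - 0.05*-3.01 = -0.3512
f(-0.0249, -0.3512) = 7*(-0.0249)^2 + 3*(-0.3512)^2 = 0.3743
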